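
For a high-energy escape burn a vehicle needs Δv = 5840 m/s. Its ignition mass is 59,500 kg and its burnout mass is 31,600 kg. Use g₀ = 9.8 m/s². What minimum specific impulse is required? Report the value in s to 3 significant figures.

ln(m₀/m_f) = ln(59500/31600) = ln(1.883) = 0.6328.
v_e = Δv / ln(m₀/m_f) = 5840 / 0.6328 = 9228.5 m/s.
Isp = v_e / g₀ = 9228.5 / 9.8 = 941.7 s.

Isp ≈ 942 s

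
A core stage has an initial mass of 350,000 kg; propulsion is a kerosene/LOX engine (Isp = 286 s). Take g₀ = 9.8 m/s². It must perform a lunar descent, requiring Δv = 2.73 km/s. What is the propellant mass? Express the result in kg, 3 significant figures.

propellant mass ≈ 218000 kg

v_e = Isp · g₀ = 286 × 9.8 = 2802.8 m/s.
By the Tsiolkovsky rocket equation, m₀/m_f = exp(Δv / v_e) = exp(2730 / 2802.8) = exp(0.9740) = 2.6486.
m_f = 350,000 / 2.6486 = 132,145 kg, so propellant = m₀ − m_f = 350,000 − 132,145 = 217,855 kg.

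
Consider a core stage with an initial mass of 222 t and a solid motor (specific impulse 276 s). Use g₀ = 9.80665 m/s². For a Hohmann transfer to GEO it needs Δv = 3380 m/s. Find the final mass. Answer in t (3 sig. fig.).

final mass ≈ 63.7 t

v_e = Isp · g₀ = 276 × 9.80665 = 2706.6 m/s.
m₀/m_f = exp(Δv / v_e) = exp(3380 / 2706.6) = exp(1.2488) = 3.4861.
m_f = m₀ / 3.4861 = 222 / 3.4861 = 63.6815 t.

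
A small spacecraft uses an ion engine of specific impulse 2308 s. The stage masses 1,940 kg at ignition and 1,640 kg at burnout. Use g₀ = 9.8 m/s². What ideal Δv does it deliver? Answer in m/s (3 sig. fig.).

Δv ≈ 3800 m/s

v_e = Isp · g₀ = 2308 × 9.8 = 22618.4 m/s.
Rocket equation: Δv = v_e · ln(m₀/m_f) = 22618.4 × ln(1.183) = 22618.4 × 0.1680 ≈ 3799.7 m/s.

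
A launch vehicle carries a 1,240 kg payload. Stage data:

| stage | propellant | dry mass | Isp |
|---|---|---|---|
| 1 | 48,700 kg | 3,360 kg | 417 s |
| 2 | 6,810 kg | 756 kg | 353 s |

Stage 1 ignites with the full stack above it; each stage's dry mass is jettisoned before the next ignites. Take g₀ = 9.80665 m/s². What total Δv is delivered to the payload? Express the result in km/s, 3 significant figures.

Δv ≈ 11.7 km/s

Ignition mass of stage 1 = 48,700+3,360 + 6,810+756 + 1,240 = 60,866 kg.
Stage 1: m₀ = 60,866 kg, m_f = 60,866 − 48,700 = 12,166 kg; Δv = 417×9.80665×ln(5.003) = 4089.4×1.6100 ≈ 6584 m/s.
Stage 2: m₀ = 8,806 kg, m_f = 8,806 − 6,810 = 1,996 kg; Δv = 353×9.80665×ln(4.412) = 3461.7×1.4843 ≈ 5138 m/s.
Total Δv = 6584 + 5138 = 11722 m/s.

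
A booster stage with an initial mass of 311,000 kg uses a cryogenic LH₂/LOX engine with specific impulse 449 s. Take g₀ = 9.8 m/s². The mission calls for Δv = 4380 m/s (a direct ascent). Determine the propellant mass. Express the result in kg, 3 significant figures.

propellant mass ≈ 196000 kg

v_e = Isp · g₀ = 449 × 9.8 = 4400.2 m/s.
m₀/m_f = exp(Δv / v_e) = exp(4380 / 4400.2) = exp(0.9954) = 2.7058.
m_f = 311,000 / 2.7058 = 114,938 kg, so propellant = m₀ − m_f = 311,000 − 114,938 = 196,062 kg.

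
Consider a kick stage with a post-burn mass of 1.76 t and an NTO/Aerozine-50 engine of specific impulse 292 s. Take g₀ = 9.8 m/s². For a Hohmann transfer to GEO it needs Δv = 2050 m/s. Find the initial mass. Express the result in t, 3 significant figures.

v_e = Isp · g₀ = 292 × 9.8 = 2861.6 m/s.
From the ideal rocket equation, m₀/m_f = exp(Δv / v_e) = exp(2050 / 2861.6) = exp(0.7164) = 2.0470.
m₀ = m_f × 2.0470 = 1.76 × 2.0470 = 3.60272 t.

initial mass ≈ 3.60 t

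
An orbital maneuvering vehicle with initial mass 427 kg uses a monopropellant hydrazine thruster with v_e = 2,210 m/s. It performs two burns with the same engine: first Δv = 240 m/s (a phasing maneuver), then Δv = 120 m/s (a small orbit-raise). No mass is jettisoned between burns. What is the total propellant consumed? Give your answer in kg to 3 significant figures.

After the first burn: m = 427 × exp(−240/2210.0) = 427 × 0.89709 = 383.057 kg.
After the second burn: m = 383.057 × exp(−120/2210.0) = 383.057 × 0.94715 = 362.812 kg.
Total propellant = m₀ − m_final = 427 − 362.812 = 64.188 kg.

total propellant consumed ≈ 64.2 kg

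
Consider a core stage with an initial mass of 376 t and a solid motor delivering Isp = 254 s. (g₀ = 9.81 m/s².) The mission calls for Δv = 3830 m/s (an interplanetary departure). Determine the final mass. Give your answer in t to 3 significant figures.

final mass ≈ 80.8 t

v_e = Isp · g₀ = 254 × 9.81 = 2491.7 m/s.
By the Tsiolkovsky rocket equation, m₀/m_f = exp(Δv / v_e) = exp(3830 / 2491.7) = exp(1.5371) = 4.6510.
m_f = m₀ / 4.6510 = 376 / 4.6510 = 80.8428 t.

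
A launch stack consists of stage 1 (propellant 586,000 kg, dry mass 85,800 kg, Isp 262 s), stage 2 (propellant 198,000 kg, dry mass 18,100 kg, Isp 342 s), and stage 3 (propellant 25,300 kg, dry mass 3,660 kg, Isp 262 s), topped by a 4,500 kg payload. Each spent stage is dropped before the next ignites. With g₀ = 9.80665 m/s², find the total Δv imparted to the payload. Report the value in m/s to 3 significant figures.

Ignition mass of stage 1 = 586,000+85,800 + 198,000+18,100 + 25,300+3,660 + 4,500 = 921,360 kg.
Stage 1: m₀ = 921,360 kg, m_f = 921,360 − 586,000 = 335,360 kg; Δv = 262×9.80665×ln(2.747) = 2569.3×1.0106 ≈ 2597 m/s.
Stage 2: m₀ = 249,560 kg, m_f = 249,560 − 198,000 = 51,560 kg; Δv = 342×9.80665×ln(4.84) = 3353.9×1.5770 ≈ 5289 m/s.
Stage 3: m₀ = 33,460 kg, m_f = 33,460 − 25,300 = 8,160 kg; Δv = 262×9.80665×ln(4.1) = 2569.3×1.4111 ≈ 3626 m/s.
Total Δv = 2597 + 5289 + 3626 = 11512 m/s.

Δv ≈ 11500 m/s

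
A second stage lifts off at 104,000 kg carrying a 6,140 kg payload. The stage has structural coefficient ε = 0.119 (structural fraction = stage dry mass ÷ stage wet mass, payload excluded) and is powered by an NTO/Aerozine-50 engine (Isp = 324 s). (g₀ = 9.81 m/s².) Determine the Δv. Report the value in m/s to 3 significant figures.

Δv ≈ 5610 m/s

Stage wet mass = m₀ − payload = 104,000 − 6,140 = 97,860 kg.
Stage dry mass = ε × stage wet mass = 0.119 × 97,860 = 11,645.3 kg.
Burnout mass m_f = stage dry + payload = 11,645.3 + 6,140 = 17,785.3 kg.
v_e = Isp · g₀ = 324 × 9.81 = 3178.4 m/s.
From the ideal rocket equation, Δv = v_e · ln(104,000/17,785.3) = 3178.4 × ln(5.848) = 3178.4 × 1.7660 ≈ 5613 m/s.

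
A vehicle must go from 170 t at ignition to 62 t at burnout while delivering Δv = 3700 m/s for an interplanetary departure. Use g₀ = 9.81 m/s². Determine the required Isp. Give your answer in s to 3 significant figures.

ln(m₀/m_f) = ln(170000/62000) = ln(2.742) = 1.0087.
v_e = Δv / ln(m₀/m_f) = 3700 / 1.0087 = 3668.2 m/s.
Isp = v_e / g₀ = 3668.2 / 9.81 = 373.9 s.

Isp ≈ 374 s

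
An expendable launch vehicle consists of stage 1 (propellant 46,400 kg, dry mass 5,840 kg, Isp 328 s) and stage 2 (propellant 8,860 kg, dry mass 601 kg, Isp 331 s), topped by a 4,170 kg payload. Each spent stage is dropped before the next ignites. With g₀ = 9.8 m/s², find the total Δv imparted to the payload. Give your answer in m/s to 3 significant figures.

Δv ≈ 7320 m/s

Ignition mass of stage 1 = 46,400+5,840 + 8,860+601 + 4,170 = 65,871 kg.
Stage 1: m₀ = 65,871 kg, m_f = 65,871 − 46,400 = 19,471 kg; Δv = 328×9.8×ln(3.383) = 3214.4×1.2188 ≈ 3918 m/s.
Stage 2: m₀ = 13,631 kg, m_f = 13,631 − 8,860 = 4,771 kg; Δv = 331×9.8×ln(2.857) = 3243.8×1.0498 ≈ 3405 m/s.
Total Δv = 3918 + 3405 = 7323 m/s.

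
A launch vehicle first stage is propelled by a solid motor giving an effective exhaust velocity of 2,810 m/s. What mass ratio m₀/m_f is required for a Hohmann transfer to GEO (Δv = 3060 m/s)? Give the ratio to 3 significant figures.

mass ratio ≈ 2.97

m₀/m_f = exp(Δv / v_e) = exp(3060 / 2810.0) = exp(1.0890) = 2.9712.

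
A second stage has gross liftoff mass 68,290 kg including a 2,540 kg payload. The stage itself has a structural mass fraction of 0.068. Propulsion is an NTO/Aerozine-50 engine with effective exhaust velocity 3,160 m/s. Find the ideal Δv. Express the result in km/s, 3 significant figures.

Δv ≈ 7.19 km/s

Stage wet mass = m₀ − payload = 68,290 − 2,540 = 65,750 kg.
Stage dry mass = ε × stage wet mass = 0.068 × 65,750 = 4,471 kg.
Burnout mass m_f = stage dry + payload = 4,471 + 2,540 = 7,011 kg.
Δv = v_e · ln(68,290/7,011) = 3160.0 × ln(9.74) = 3160.0 × 2.2763 ≈ 7193 m/s.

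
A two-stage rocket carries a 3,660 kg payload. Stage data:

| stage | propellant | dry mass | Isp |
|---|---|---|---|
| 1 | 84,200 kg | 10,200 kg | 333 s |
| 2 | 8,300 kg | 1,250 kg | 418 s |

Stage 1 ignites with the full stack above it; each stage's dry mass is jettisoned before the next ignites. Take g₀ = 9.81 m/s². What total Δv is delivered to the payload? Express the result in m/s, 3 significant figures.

Δv ≈ 9040 m/s

Ignition mass of stage 1 = 84,200+10,200 + 8,300+1,250 + 3,660 = 107,610 kg.
Stage 1: m₀ = 107,610 kg, m_f = 107,610 − 84,200 = 23,410 kg; Δv = 333×9.81×ln(4.597) = 3266.7×1.5254 ≈ 4983 m/s.
Stage 2: m₀ = 13,210 kg, m_f = 13,210 − 8,300 = 4,910 kg; Δv = 418×9.81×ln(2.69) = 4100.6×0.9897 ≈ 4058 m/s.
Total Δv = 4983 + 4058 = 9041 m/s.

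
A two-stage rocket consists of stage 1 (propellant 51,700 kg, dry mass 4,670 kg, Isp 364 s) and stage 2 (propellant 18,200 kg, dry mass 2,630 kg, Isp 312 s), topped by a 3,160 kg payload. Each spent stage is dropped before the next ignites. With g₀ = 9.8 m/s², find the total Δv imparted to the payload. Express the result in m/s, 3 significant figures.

Δv ≈ 8020 m/s

Ignition mass of stage 1 = 51,700+4,670 + 18,200+2,630 + 3,160 = 80,360 kg.
Stage 1: m₀ = 80,360 kg, m_f = 80,360 − 51,700 = 28,660 kg; Δv = 364×9.8×ln(2.804) = 3567.2×1.0310 ≈ 3678 m/s.
Stage 2: m₀ = 23,990 kg, m_f = 23,990 − 18,200 = 5,790 kg; Δv = 312×9.8×ln(4.143) = 3057.6×1.4215 ≈ 4346 m/s.
Total Δv = 3678 + 4346 = 8024 m/s.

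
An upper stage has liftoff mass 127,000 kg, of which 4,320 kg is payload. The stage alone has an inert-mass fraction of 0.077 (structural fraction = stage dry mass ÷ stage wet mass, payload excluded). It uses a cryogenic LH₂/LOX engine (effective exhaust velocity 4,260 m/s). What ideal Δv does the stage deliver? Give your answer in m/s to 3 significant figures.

Stage wet mass = m₀ − payload = 127,000 − 4,320 = 122,680 kg.
Stage dry mass = ε × stage wet mass = 0.077 × 122,680 = 9,446.36 kg.
Burnout mass m_f = stage dry + payload = 9,446.36 + 4,320 = 13,766.36 kg.
Rocket equation: Δv = v_e · ln(127,000/13,766.36) = 4260.0 × ln(9.225) = 4260.0 × 2.2220 ≈ 9466 m/s.

Δv ≈ 9470 m/s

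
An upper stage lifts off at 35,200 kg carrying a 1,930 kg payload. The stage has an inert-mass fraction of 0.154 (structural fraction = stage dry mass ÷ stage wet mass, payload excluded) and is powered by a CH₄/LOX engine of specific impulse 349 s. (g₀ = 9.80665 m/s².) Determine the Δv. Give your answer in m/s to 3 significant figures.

Δv ≈ 5500 m/s

Stage wet mass = m₀ − payload = 35,200 − 1,930 = 33,270 kg.
Stage dry mass = ε × stage wet mass = 0.154 × 33,270 = 5,123.58 kg.
Burnout mass m_f = stage dry + payload = 5,123.58 + 1,930 = 7,053.58 kg.
v_e = Isp · g₀ = 349 × 9.80665 = 3422.5 m/s.
Rocket equation: Δv = v_e · ln(35,200/7,053.58) = 3422.5 × ln(4.99) = 3422.5 × 1.6075 ≈ 5502 m/s.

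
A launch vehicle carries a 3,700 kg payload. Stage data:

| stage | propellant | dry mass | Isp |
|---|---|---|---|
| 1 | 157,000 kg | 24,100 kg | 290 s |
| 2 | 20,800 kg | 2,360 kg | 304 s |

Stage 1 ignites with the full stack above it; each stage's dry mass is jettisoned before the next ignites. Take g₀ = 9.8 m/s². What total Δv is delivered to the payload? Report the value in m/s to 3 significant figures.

Ignition mass of stage 1 = 157,000+24,100 + 20,800+2,360 + 3,700 = 207,960 kg.
Stage 1: m₀ = 207,960 kg, m_f = 207,960 − 157,000 = 50,960 kg; Δv = 290×9.8×ln(4.081) = 2842.0×1.4063 ≈ 3997 m/s.
Stage 2: m₀ = 26,860 kg, m_f = 26,860 − 20,800 = 6,060 kg; Δv = 304×9.8×ln(4.432) = 2979.2×1.4889 ≈ 4436 m/s.
Total Δv = 3997 + 4436 = 8433 m/s.

Δv ≈ 8430 m/s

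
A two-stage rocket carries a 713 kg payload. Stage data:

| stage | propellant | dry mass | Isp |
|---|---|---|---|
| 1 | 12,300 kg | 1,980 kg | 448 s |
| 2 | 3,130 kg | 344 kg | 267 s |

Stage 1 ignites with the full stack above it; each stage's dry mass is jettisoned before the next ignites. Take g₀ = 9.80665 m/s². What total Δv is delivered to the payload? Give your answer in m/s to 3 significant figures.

Δv ≈ 8420 m/s

Ignition mass of stage 1 = 12,300+1,980 + 3,130+344 + 713 = 18,467 kg.
Stage 1: m₀ = 18,467 kg, m_f = 18,467 − 12,300 = 6,167 kg; Δv = 448×9.80665×ln(2.994) = 4393.4×1.0968 ≈ 4819 m/s.
Stage 2: m₀ = 4,187 kg, m_f = 4,187 − 3,130 = 1,057 kg; Δv = 267×9.80665×ln(3.961) = 2618.4×1.3765 ≈ 3604 m/s.
Total Δv = 4819 + 3604 = 8423 m/s.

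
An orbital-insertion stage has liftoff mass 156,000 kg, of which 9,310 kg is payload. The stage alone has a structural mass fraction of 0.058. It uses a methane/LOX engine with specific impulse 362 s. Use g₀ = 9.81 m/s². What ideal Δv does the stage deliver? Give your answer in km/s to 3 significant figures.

Δv ≈ 7.70 km/s

Stage wet mass = m₀ − payload = 156,000 − 9,310 = 146,690 kg.
Stage dry mass = ε × stage wet mass = 0.058 × 146,690 = 8,508.02 kg.
Burnout mass m_f = stage dry + payload = 8,508.02 + 9,310 = 17,818.02 kg.
v_e = Isp · g₀ = 362 × 9.81 = 3551.2 m/s.
From the ideal rocket equation, Δv = v_e · ln(156,000/17,818.02) = 3551.2 × ln(8.755) = 3551.2 × 2.1696 ≈ 7705 m/s.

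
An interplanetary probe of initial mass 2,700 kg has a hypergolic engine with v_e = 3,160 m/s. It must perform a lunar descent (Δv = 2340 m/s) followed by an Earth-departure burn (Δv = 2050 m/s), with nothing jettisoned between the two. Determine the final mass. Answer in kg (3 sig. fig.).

final mass ≈ 673 kg

After the first burn: m = 2700 × exp(−2340/3160.0) = 2700 × 0.47687 = 1,287.55 kg.
After the second burn: m = 1,287.55 × exp(−2050/3160.0) = 1,287.55 × 0.52271 = 673.015 kg.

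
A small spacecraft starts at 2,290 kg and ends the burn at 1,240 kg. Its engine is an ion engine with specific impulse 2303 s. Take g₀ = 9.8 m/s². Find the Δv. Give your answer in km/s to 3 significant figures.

v_e = Isp · g₀ = 2303 × 9.8 = 22569.4 m/s.
Δv = v_e · ln(m₀/m_f) = 22569.4 × ln(1.847) = 22569.4 × 0.6134 ≈ 13845.0 m/s.

Δv ≈ 13.8 km/s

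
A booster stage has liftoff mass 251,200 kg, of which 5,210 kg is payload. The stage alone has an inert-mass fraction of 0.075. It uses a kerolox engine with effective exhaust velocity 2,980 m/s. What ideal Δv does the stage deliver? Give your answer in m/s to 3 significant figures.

Δv ≈ 7040 m/s

Stage wet mass = m₀ − payload = 251,200 − 5,210 = 245,990 kg.
Stage dry mass = ε × stage wet mass = 0.075 × 245,990 = 18,449.3 kg.
Burnout mass m_f = stage dry + payload = 18,449.3 + 5,210 = 23,659.3 kg.
Δv = v_e · ln(251,200/23,659.3) = 2980.0 × ln(10.62) = 2980.0 × 2.3625 ≈ 7040 m/s.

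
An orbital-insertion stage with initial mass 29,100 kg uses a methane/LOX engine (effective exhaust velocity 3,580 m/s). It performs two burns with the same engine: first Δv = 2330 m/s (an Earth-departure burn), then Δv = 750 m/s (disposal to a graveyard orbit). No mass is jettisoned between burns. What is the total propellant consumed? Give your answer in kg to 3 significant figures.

After the first burn: m = 29100 × exp(−2330/3580.0) = 29100 × 0.52161 = 15,178.9 kg.
After the second burn: m = 15,178.9 × exp(−750/3580.0) = 15,178.9 × 0.81099 = 12,309.9 kg.
Total propellant = m₀ − m_final = 29100 − 12,309.9 = 16,790.1 kg.

total propellant consumed ≈ 16800 kg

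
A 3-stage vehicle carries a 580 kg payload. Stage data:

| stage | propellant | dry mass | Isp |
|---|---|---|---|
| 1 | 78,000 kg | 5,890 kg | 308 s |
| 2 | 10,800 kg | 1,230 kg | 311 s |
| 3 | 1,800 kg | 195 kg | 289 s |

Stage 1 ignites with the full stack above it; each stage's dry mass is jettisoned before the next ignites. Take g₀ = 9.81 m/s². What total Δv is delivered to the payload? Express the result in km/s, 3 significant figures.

Ignition mass of stage 1 = 78,000+5,890 + 10,800+1,230 + 1,800+195 + 580 = 98,495 kg.
Stage 1: m₀ = 98,495 kg, m_f = 98,495 − 78,000 = 20,495 kg; Δv = 308×9.81×ln(4.806) = 3021.5×1.5698 ≈ 4743 m/s.
Stage 2: m₀ = 14,605 kg, m_f = 14,605 − 10,800 = 3,805 kg; Δv = 311×9.81×ln(3.838) = 3050.9×1.3450 ≈ 4104 m/s.
Stage 3: m₀ = 2,575 kg, m_f = 2,575 − 1,800 = 775 kg; Δv = 289×9.81×ln(3.323) = 2835.1×1.2007 ≈ 3404 m/s.
Total Δv = 4743 + 4104 + 3404 = 12251 m/s.

Δv ≈ 12.3 km/s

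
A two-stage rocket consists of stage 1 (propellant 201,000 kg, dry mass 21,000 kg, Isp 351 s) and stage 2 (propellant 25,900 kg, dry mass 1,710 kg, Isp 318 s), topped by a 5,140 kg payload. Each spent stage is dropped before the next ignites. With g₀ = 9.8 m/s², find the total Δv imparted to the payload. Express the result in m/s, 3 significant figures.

Δv ≈ 10200 m/s

Ignition mass of stage 1 = 201,000+21,000 + 25,900+1,710 + 5,140 = 254,750 kg.
Stage 1: m₀ = 254,750 kg, m_f = 254,750 − 201,000 = 53,750 kg; Δv = 351×9.8×ln(4.74) = 3439.8×1.5559 ≈ 5352 m/s.
Stage 2: m₀ = 32,750 kg, m_f = 32,750 − 25,900 = 6,850 kg; Δv = 318×9.8×ln(4.781) = 3116.4×1.5647 ≈ 4876 m/s.
Total Δv = 5352 + 4876 = 10228 m/s.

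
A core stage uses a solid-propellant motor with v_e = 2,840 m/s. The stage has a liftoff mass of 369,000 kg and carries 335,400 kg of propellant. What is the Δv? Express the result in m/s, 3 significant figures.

Δv ≈ 6810 m/s

m_f = m₀ − m_prop = 369,000 − 335,400 = 33,600 kg.
Using Δv = v_e ln(m₀/m_f): Δv = v_e · ln(m₀/m_f) = 2840.0 × ln(10.98) = 2840.0 × 2.3963 ≈ 6805.4 m/s.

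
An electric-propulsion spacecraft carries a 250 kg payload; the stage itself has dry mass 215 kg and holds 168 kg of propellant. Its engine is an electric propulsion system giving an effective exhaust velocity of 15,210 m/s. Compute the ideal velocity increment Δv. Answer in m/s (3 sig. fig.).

m₀ = payload + dry + propellant = 250 + 215 + 168 = 633 kg.
m_f = payload + dry = 250 + 215 = 465 kg.
Rocket equation: Δv = v_e · ln(m₀/m_f) = 15210.0 × ln(1.361) = 15210.0 × 0.3084 ≈ 4691.3 m/s.

Δv ≈ 4690 m/s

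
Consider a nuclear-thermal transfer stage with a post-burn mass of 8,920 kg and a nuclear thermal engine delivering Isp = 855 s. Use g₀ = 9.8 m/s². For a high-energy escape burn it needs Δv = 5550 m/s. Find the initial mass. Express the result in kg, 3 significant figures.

initial mass ≈ 17300 kg

v_e = Isp · g₀ = 855 × 9.8 = 8379.0 m/s.
m₀/m_f = exp(Δv / v_e) = exp(5550 / 8379.0) = exp(0.6624) = 1.9394.
m₀ = m_f × 1.9394 = 8,920 × 1.9394 = 17,299.4 kg.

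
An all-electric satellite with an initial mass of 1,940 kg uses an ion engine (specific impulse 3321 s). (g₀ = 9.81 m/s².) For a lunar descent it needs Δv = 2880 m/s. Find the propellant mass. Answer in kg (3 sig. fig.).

v_e = Isp · g₀ = 3321 × 9.81 = 32579.0 m/s.
m₀/m_f = exp(Δv / v_e) = exp(2880 / 32579.0) = exp(0.0884) = 1.0924.
m_f = 1,940 / 1.0924 = 1,775.91 kg, so propellant = m₀ − m_f = 1,940 − 1,775.91 = 164.09 kg.

propellant mass ≈ 164 kg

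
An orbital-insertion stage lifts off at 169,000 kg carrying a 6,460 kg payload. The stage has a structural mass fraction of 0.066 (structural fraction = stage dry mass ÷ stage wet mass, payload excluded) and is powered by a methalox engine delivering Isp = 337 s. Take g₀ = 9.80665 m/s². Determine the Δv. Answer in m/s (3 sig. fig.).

Δv ≈ 7550 m/s

Stage wet mass = m₀ − payload = 169,000 − 6,460 = 162,540 kg.
Stage dry mass = ε × stage wet mass = 0.066 × 162,540 = 10,727.6 kg.
Burnout mass m_f = stage dry + payload = 10,727.6 + 6,460 = 17,187.6 kg.
v_e = Isp · g₀ = 337 × 9.80665 = 3304.8 m/s.
Δv = v_e · ln(169,000/17,187.6) = 3304.8 × ln(9.833) = 3304.8 × 2.2857 ≈ 7554 m/s.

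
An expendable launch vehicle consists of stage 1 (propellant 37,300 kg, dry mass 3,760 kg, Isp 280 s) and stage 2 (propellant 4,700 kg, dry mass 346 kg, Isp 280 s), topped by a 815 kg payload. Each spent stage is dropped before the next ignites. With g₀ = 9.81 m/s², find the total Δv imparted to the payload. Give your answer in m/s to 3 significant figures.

Δv ≈ 8800 m/s

Ignition mass of stage 1 = 37,300+3,760 + 4,700+346 + 815 = 46,921 kg.
Stage 1: m₀ = 46,921 kg, m_f = 46,921 − 37,300 = 9,621 kg; Δv = 280×9.81×ln(4.877) = 2746.8×1.5845 ≈ 4352 m/s.
Stage 2: m₀ = 5,861 kg, m_f = 5,861 − 4,700 = 1,161 kg; Δv = 280×9.81×ln(5.048) = 2746.8×1.6190 ≈ 4447 m/s.
Total Δv = 4352 + 4447 = 8799 m/s.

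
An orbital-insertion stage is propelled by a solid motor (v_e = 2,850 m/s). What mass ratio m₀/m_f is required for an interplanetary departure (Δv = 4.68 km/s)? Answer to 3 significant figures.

mass ratio ≈ 5.17

Rocket equation: m₀/m_f = exp(Δv / v_e) = exp(4680 / 2850.0) = exp(1.6421) = 5.1660.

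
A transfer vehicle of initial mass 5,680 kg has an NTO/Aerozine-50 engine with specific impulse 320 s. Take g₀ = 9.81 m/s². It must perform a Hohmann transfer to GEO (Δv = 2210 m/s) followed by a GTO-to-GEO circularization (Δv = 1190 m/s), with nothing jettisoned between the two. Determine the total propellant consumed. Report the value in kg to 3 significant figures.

total propellant consumed ≈ 3760 kg

v_e = Isp · g₀ = 320 × 9.81 = 3139.2 m/s.
After the first burn: m = 5680 × exp(−2210/3139.2) = 5680 × 0.49460 = 2,809.33 kg.
After the second burn: m = 2,809.33 × exp(−1190/3139.2) = 2,809.33 × 0.68449 = 1,922.96 kg.
Total propellant = m₀ − m_final = 5680 − 1,922.96 = 3,757.04 kg.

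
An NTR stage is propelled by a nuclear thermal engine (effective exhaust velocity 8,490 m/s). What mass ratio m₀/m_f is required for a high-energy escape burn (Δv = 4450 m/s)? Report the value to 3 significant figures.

mass ratio ≈ 1.69

m₀/m_f = exp(Δv / v_e) = exp(4450 / 8490.0) = exp(0.5241) = 1.6890.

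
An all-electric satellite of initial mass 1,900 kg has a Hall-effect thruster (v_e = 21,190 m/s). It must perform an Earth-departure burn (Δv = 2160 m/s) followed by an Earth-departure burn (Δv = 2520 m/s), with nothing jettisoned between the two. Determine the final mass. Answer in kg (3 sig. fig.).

final mass ≈ 1520 kg

After the first burn: m = 1900 × exp(−2160/21190.0) = 1900 × 0.90309 = 1,715.87 kg.
After the second burn: m = 1,715.87 × exp(−2520/21190.0) = 1,715.87 × 0.88788 = 1,523.49 kg.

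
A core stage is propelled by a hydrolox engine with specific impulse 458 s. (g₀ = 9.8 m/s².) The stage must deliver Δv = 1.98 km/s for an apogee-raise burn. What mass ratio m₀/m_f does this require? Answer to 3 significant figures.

v_e = Isp · g₀ = 458 × 9.8 = 4488.4 m/s.
m₀/m_f = exp(Δv / v_e) = exp(1980 / 4488.4) = exp(0.4411) = 1.5545.

mass ratio ≈ 1.55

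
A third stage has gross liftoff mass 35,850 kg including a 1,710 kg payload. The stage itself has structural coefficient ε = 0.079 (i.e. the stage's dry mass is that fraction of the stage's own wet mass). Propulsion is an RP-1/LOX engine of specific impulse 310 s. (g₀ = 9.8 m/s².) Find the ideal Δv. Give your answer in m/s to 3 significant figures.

Stage wet mass = m₀ − payload = 35,850 − 1,710 = 34,140 kg.
Stage dry mass = ε × stage wet mass = 0.079 × 34,140 = 2,697.06 kg.
Burnout mass m_f = stage dry + payload = 2,697.06 + 1,710 = 4,407.06 kg.
v_e = Isp · g₀ = 310 × 9.8 = 3038.0 m/s.
From the ideal rocket equation, Δv = v_e · ln(35,850/4,407.06) = 3038.0 × ln(8.135) = 3038.0 × 2.0961 ≈ 6368 m/s.

Δv ≈ 6370 m/s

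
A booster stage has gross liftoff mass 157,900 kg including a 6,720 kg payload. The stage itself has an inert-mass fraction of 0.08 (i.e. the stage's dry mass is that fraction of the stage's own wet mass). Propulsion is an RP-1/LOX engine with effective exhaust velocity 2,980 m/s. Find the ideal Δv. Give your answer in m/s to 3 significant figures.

Δv ≈ 6340 m/s

Stage wet mass = m₀ − payload = 157,900 − 6,720 = 151,180 kg.
Stage dry mass = ε × stage wet mass = 0.08 × 151,180 = 12,094.4 kg.
Burnout mass m_f = stage dry + payload = 12,094.4 + 6,720 = 18,814.4 kg.
Using Δv = v_e ln(m₀/m_f): Δv = v_e · ln(157,900/18,814.4) = 2980.0 × ln(8.393) = 2980.0 × 2.1273 ≈ 6339 m/s.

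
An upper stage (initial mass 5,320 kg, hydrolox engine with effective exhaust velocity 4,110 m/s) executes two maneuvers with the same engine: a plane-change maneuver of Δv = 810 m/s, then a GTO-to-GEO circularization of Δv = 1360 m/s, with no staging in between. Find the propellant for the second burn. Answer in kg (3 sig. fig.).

After the first burn: m = 5320 × exp(−810/4110.0) = 5320 × 0.82112 = 4,368.36 kg.
After the second burn: m = 4,368.36 × exp(−1360/4110.0) = 4,368.36 × 0.71828 = 3,137.71 kg.
Second-burn propellant = 4,368.36 − 3,137.71 = 1,230.65 kg.

propellant for the second burn ≈ 1230 kg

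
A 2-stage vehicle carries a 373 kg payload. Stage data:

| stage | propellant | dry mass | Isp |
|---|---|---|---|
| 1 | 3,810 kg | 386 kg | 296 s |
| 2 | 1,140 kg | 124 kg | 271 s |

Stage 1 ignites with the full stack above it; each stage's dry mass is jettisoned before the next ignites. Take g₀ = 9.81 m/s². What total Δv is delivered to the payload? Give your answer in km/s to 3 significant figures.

Δv ≈ 6.24 km/s

Ignition mass of stage 1 = 3,810+386 + 1,140+124 + 373 = 5,833 kg.
Stage 1: m₀ = 5,833 kg, m_f = 5,833 − 3,810 = 2,023 kg; Δv = 296×9.81×ln(2.883) = 2903.8×1.0589 ≈ 3075 m/s.
Stage 2: m₀ = 1,637 kg, m_f = 1,637 − 1,140 = 497 kg; Δv = 271×9.81×ln(3.294) = 2658.5×1.1920 ≈ 3169 m/s.
Total Δv = 3075 + 3169 = 6244 m/s.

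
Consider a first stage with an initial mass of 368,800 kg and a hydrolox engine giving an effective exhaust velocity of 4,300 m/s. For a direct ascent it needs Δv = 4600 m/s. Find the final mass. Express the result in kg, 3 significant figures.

Rocket equation: m₀/m_f = exp(Δv / v_e) = exp(4600 / 4300.0) = exp(1.0698) = 2.9147.
m_f = m₀ / 2.9147 = 368,800 / 2.9147 = 126,531 kg.

final mass ≈ 127000 kg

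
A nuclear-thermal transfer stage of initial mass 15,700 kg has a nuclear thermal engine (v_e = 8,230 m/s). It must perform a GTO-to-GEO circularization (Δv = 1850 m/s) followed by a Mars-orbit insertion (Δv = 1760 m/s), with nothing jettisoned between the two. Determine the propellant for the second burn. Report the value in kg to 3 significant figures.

propellant for the second burn ≈ 2410 kg

After the first burn: m = 15700 × exp(−1850/8230.0) = 15700 × 0.79869 = 12,539.4 kg.
After the second burn: m = 12,539.4 × exp(−1760/8230.0) = 12,539.4 × 0.80747 = 10,125.2 kg.
Second-burn propellant = 12,539.4 − 10,125.2 = 2,414.2 kg.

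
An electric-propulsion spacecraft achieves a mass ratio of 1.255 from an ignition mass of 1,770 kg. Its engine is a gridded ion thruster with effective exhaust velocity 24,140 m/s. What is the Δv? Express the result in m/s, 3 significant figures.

Using Δv = v_e ln(m₀/m_f): Δv = v_e · ln(1.255) = 24140.0 × 0.2271 ≈ 5483.1 m/s.

Δv ≈ 5480 m/s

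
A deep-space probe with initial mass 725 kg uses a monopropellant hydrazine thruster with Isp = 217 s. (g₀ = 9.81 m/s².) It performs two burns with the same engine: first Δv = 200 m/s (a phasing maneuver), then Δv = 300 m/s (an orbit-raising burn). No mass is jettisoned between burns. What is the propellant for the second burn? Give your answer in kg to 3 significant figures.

v_e = Isp · g₀ = 217 × 9.81 = 2128.8 m/s.
After the first burn: m = 725 × exp(−200/2128.8) = 725 × 0.91033 = 659.989 kg.
After the second burn: m = 659.989 × exp(−300/2128.8) = 659.989 × 0.86855 = 573.233 kg.
Second-burn propellant = 659.989 − 573.233 = 86.756 kg.

propellant for the second burn ≈ 86.8 kg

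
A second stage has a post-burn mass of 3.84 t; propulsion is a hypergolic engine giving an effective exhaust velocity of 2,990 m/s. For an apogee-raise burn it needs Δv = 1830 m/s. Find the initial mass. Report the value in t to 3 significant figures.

initial mass ≈ 7.08 t

m₀/m_f = exp(Δv / v_e) = exp(1830 / 2990.0) = exp(0.6120) = 1.8442.
m₀ = m_f × 1.8442 = 3.84 × 1.8442 = 7.08173 t.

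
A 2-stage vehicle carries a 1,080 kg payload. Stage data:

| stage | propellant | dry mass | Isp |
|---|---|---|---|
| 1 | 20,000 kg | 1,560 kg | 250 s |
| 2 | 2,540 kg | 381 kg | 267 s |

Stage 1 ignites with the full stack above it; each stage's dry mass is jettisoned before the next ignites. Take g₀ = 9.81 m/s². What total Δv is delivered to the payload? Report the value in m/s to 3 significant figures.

Ignition mass of stage 1 = 20,000+1,560 + 2,540+381 + 1,080 = 25,561 kg.
Stage 1: m₀ = 25,561 kg, m_f = 25,561 − 20,000 = 5,561 kg; Δv = 250×9.81×ln(4.596) = 2452.5×1.5253 ≈ 3741 m/s.
Stage 2: m₀ = 4,001 kg, m_f = 4,001 − 2,540 = 1,461 kg; Δv = 267×9.81×ln(2.739) = 2619.3×1.0074 ≈ 2639 m/s.
Total Δv = 3741 + 2639 = 6380 m/s.

Δv ≈ 6380 m/s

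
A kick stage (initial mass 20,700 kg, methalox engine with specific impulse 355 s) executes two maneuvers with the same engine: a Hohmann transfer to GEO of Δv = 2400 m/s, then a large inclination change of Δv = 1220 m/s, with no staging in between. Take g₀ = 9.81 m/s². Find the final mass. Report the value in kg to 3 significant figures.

v_e = Isp · g₀ = 355 × 9.81 = 3482.6 m/s.
After the first burn: m = 20700 × exp(−2400/3482.6) = 20700 × 0.50200 = 10,391.4 kg.
After the second burn: m = 10,391.4 × exp(−1220/3482.6) = 10,391.4 × 0.70446 = 7,320.33 kg.

final mass ≈ 7320 kg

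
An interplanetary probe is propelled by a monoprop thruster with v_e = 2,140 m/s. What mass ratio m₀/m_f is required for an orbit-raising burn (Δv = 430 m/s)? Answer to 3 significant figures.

Using Δv = v_e ln(m₀/m_f): m₀/m_f = exp(Δv / v_e) = exp(430 / 2140.0) = exp(0.2009) = 1.2225.

mass ratio ≈ 1.22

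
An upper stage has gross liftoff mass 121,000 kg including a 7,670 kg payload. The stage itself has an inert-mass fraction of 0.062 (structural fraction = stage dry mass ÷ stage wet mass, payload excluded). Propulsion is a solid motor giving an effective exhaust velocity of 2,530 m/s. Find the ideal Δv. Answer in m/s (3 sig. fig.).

Δv ≈ 5330 m/s

Stage wet mass = m₀ − payload = 121,000 − 7,670 = 113,330 kg.
Stage dry mass = ε × stage wet mass = 0.062 × 113,330 = 7,026.46 kg.
Burnout mass m_f = stage dry + payload = 7,026.46 + 7,670 = 14,696.46 kg.
By the Tsiolkovsky rocket equation, Δv = v_e · ln(121,000/14,696.46) = 2530.0 × ln(8.233) = 2530.0 × 2.1082 ≈ 5334 m/s.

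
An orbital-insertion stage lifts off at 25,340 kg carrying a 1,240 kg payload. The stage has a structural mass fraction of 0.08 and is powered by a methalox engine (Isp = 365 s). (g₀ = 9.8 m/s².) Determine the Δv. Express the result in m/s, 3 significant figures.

Stage wet mass = m₀ − payload = 25,340 − 1,240 = 24,100 kg.
Stage dry mass = ε × stage wet mass = 0.08 × 24,100 = 1,928 kg.
Burnout mass m_f = stage dry + payload = 1,928 + 1,240 = 3,168 kg.
v_e = Isp · g₀ = 365 × 9.8 = 3577.0 m/s.
Δv = v_e · ln(25,340/3,168) = 3577.0 × ln(7.999) = 3577.0 × 2.0793 ≈ 7438 m/s.

Δv ≈ 7440 m/s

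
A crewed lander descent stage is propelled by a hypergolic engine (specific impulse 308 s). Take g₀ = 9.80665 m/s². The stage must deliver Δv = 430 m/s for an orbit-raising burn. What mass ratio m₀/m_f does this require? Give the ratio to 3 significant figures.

v_e = Isp · g₀ = 308 × 9.80665 = 3020.4 m/s.
m₀/m_f = exp(Δv / v_e) = exp(430 / 3020.4) = exp(0.1424) = 1.1530.

mass ratio ≈ 1.15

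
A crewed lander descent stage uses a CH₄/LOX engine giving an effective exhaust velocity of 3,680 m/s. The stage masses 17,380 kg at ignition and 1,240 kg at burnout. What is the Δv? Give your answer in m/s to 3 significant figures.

Δv ≈ 9720 m/s

Δv = v_e · ln(m₀/m_f) = 3680.0 × ln(14.02) = 3680.0 × 2.6402 ≈ 9716.0 m/s.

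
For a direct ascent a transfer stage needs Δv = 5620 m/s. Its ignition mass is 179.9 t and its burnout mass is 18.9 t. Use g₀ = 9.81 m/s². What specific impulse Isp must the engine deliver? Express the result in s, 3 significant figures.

Isp ≈ 254 s

ln(m₀/m_f) = ln(179900/18900) = ln(9.519) = 2.2532.
v_e = Δv / ln(m₀/m_f) = 5620 / 2.2532 = 2494.2 m/s.
Isp = v_e / g₀ = 2494.2 / 9.81 = 254.2 s.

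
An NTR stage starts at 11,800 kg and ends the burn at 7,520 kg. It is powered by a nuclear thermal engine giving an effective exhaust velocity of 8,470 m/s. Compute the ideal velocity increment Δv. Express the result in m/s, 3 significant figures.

Δv ≈ 3820 m/s

Δv = v_e · ln(m₀/m_f) = 8470.0 × ln(1.569) = 8470.0 × 0.4505 ≈ 3816.0 m/s.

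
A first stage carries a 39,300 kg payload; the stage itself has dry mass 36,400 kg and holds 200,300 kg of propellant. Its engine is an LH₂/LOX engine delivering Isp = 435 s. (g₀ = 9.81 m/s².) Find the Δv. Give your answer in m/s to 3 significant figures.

Δv ≈ 5520 m/s

v_e = Isp · g₀ = 435 × 9.81 = 4267.4 m/s.
m₀ = payload + dry + propellant = 39,300 + 36,400 + 200,300 = 276,000 kg.
m_f = payload + dry = 39,300 + 36,400 = 75,700 kg.
From the ideal rocket equation, Δv = v_e · ln(m₀/m_f) = 4267.4 × ln(3.646) = 4267.4 × 1.2936 ≈ 5520.3 m/s.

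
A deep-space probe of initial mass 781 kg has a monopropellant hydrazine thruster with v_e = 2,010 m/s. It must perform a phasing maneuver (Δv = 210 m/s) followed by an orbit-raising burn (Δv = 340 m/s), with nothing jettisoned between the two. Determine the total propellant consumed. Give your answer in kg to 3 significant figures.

After the first burn: m = 781 × exp(−210/2010.0) = 781 × 0.90079 = 703.517 kg.
After the second burn: m = 703.517 × exp(−340/2010.0) = 703.517 × 0.84438 = 594.036 kg.
Total propellant = m₀ − m_final = 781 − 594.036 = 186.964 kg.

total propellant consumed ≈ 187 kg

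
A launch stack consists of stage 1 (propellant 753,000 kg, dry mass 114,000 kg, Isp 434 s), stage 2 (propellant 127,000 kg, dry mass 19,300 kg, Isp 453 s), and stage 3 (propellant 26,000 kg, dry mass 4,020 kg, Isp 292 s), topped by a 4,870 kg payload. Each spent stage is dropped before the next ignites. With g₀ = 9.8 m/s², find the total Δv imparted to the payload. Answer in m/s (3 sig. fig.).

Ignition mass of stage 1 = 753,000+114,000 + 127,000+19,300 + 26,000+4,020 + 4,870 = 1,048,190 kg.
Stage 1: m₀ = 1,048,190 kg, m_f = 1,048,190 − 753,000 = 295,190 kg; Δv = 434×9.8×ln(3.551) = 4253.2×1.2672 ≈ 5390 m/s.
Stage 2: m₀ = 181,190 kg, m_f = 181,190 − 127,000 = 54,190 kg; Δv = 453×9.8×ln(3.344) = 4439.4×1.2070 ≈ 5359 m/s.
Stage 3: m₀ = 34,890 kg, m_f = 34,890 − 26,000 = 8,890 kg; Δv = 292×9.8×ln(3.925) = 2861.6×1.3673 ≈ 3913 m/s.
Total Δv = 5390 + 5359 + 3913 = 14662 m/s.

Δv ≈ 14700 m/s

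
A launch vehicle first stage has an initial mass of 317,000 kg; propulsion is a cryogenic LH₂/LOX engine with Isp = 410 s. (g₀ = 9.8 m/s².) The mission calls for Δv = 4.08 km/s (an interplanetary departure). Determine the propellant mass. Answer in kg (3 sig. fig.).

propellant mass ≈ 202000 kg

v_e = Isp · g₀ = 410 × 9.8 = 4018.0 m/s.
Using Δv = v_e ln(m₀/m_f): m₀/m_f = exp(Δv / v_e) = exp(4080 / 4018.0) = exp(1.0154) = 2.7606.
m_f = 317,000 / 2.7606 = 114,830 kg, so propellant = m₀ − m_f = 317,000 − 114,830 = 202,170 kg.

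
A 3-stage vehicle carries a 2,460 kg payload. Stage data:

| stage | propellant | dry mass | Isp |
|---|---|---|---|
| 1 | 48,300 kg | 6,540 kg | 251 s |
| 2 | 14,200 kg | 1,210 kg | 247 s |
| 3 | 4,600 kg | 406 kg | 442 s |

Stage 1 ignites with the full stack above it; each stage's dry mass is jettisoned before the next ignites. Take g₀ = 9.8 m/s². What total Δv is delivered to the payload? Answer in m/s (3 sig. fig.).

Ignition mass of stage 1 = 48,300+6,540 + 14,200+1,210 + 4,600+406 + 2,460 = 77,716 kg.
Stage 1: m₀ = 77,716 kg, m_f = 77,716 − 48,300 = 29,416 kg; Δv = 251×9.8×ln(2.642) = 2459.8×0.9715 ≈ 2390 m/s.
Stage 2: m₀ = 22,876 kg, m_f = 22,876 − 14,200 = 8,676 kg; Δv = 247×9.8×ln(2.637) = 2420.6×0.9695 ≈ 2347 m/s.
Stage 3: m₀ = 7,466 kg, m_f = 7,466 − 4,600 = 2,866 kg; Δv = 442×9.8×ln(2.605) = 4331.6×0.9574 ≈ 4147 m/s.
Total Δv = 2390 + 2347 + 4147 = 8884 m/s.

Δv ≈ 8880 m/s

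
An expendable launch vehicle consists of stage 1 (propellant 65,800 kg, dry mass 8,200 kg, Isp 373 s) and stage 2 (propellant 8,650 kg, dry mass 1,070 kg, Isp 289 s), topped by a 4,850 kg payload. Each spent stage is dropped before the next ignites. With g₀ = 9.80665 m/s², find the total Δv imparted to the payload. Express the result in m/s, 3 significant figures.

Ignition mass of stage 1 = 65,800+8,200 + 8,650+1,070 + 4,850 = 88,570 kg.
Stage 1: m₀ = 88,570 kg, m_f = 88,570 − 65,800 = 22,770 kg; Δv = 373×9.80665×ln(3.89) = 3657.9×1.3583 ≈ 4969 m/s.
Stage 2: m₀ = 14,570 kg, m_f = 14,570 − 8,650 = 5,920 kg; Δv = 289×9.80665×ln(2.461) = 2834.1×0.9006 ≈ 2552 m/s.
Total Δv = 4969 + 2552 = 7521 m/s.

Δv ≈ 7520 m/s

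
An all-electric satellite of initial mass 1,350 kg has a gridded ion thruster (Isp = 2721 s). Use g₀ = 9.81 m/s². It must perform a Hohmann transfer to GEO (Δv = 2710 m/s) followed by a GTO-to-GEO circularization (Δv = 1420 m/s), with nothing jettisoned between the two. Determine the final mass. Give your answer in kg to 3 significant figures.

v_e = Isp · g₀ = 2721 × 9.81 = 26693.0 m/s.
After the first burn: m = 1350 × exp(−2710/26693.0) = 1350 × 0.90346 = 1,219.67 kg.
After the second burn: m = 1,219.67 × exp(−1420/26693.0) = 1,219.67 × 0.94819 = 1,156.48 kg.

final mass ≈ 1160 kg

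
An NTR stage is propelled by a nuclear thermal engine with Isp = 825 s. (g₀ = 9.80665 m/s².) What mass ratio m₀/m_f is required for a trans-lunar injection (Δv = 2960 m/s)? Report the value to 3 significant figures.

v_e = Isp · g₀ = 825 × 9.80665 = 8090.5 m/s.
By the Tsiolkovsky rocket equation, m₀/m_f = exp(Δv / v_e) = exp(2960 / 8090.5) = exp(0.3659) = 1.4418.

mass ratio ≈ 1.44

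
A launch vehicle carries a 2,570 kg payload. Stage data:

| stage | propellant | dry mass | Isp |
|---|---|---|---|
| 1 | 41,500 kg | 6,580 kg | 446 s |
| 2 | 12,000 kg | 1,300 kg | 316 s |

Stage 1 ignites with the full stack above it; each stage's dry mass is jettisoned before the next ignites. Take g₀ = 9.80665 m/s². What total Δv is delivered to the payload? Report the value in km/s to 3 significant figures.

Δv ≈ 8.95 km/s

Ignition mass of stage 1 = 41,500+6,580 + 12,000+1,300 + 2,570 = 63,950 kg.
Stage 1: m₀ = 63,950 kg, m_f = 63,950 − 41,500 = 22,450 kg; Δv = 446×9.80665×ln(2.849) = 4373.8×1.0468 ≈ 4579 m/s.
Stage 2: m₀ = 15,870 kg, m_f = 15,870 − 12,000 = 3,870 kg; Δv = 316×9.80665×ln(4.101) = 3098.9×1.4112 ≈ 4373 m/s.
Total Δv = 4579 + 4373 = 8952 m/s.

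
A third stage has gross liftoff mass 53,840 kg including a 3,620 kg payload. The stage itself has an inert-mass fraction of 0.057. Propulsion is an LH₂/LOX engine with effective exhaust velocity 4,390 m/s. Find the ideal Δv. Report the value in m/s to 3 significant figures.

Δv ≈ 9290 m/s

Stage wet mass = m₀ − payload = 53,840 − 3,620 = 50,220 kg.
Stage dry mass = ε × stage wet mass = 0.057 × 50,220 = 2,862.54 kg.
Burnout mass m_f = stage dry + payload = 2,862.54 + 3,620 = 6,482.54 kg.
By the Tsiolkovsky rocket equation, Δv = v_e · ln(53,840/6,482.54) = 4390.0 × ln(8.305) = 4390.0 × 2.1169 ≈ 9293 m/s.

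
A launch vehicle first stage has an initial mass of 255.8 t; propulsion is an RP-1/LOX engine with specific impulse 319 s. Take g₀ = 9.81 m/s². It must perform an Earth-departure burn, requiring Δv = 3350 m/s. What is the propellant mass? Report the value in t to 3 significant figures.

v_e = Isp · g₀ = 319 × 9.81 = 3129.4 m/s.
By the Tsiolkovsky rocket equation, m₀/m_f = exp(Δv / v_e) = exp(3350 / 3129.4) = exp(1.0705) = 2.9168.
m_f = 255.8 / 2.9168 = 87.6988 t, so propellant = m₀ − m_f = 255.8 − 87.6988 = 168.1012 t.

propellant mass ≈ 168 t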